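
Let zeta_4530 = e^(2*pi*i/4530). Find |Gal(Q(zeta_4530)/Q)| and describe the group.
|Gal(Q(zeta_4530)/Q)| = phi(4530) = 1200; group ≅ (Z/4530Z)^* ≅ Z/2Z × Z/4Z × Z/150Z

The n-th cyclotomic polynomial Φ_4530(x) is the minimal polynomial of zeta_4530 over Q and has degree phi(4530) = 1200. So Q(zeta_4530) is a degree-1200 Galois extension with Galois group (Z/4530Z)^*. By CRT, (Z/4530Z)^* ≅ (Z/2Z)^* × (Z/3Z)^* × (Z/5Z)^* × (Z/151Z)^*. Each prime-power unit group is (Z/2Z)^* ≅ trivial group (order 1); (Z/3Z)^* ≅ Z/2Z; (Z/5Z)^* ≅ Z/4Z; (Z/151Z)^* ≅ Z/150Z. Hence Gal(Q(zeta_4530)/Q) ≅ Z/2Z × Z/4Z × Z/150Z.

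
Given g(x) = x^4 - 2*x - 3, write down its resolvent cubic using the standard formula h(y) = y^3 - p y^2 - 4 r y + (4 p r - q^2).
h(y) = y^3 + 12*y - 4

Identify coefficients: p = 0, q = -2, r = -3.
Plug into h(y) = y^3 - p y^2 - 4 r y + (4 p r - q^2):
  h(y) = y^3 - (0) y^2 - 4*(-3) y + (4*(0)*(-3) - (-2)^2)
       = y^3 + (0) y^2 + (12) y + (-4).
Simplifying: h(y) = y^3 + 12*y - 4.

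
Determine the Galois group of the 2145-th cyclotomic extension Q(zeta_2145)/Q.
|Gal(Q(zeta_2145)/Q)| = phi(2145) = 960; group ≅ (Z/2145Z)^* ≅ Z/2Z × Z/4Z × Z/10Z × Z/12Z

The n-th cyclotomic polynomial Φ_2145(x) is the minimal polynomial of zeta_2145 over Q and has degree phi(2145) = 960. So Q(zeta_2145) is a degree-960 Galois extension with Galois group (Z/2145Z)^*. By CRT, (Z/2145Z)^* ≅ (Z/3Z)^* × (Z/5Z)^* × (Z/11Z)^* × (Z/13Z)^*. Each prime-power unit group is (Z/3Z)^* ≅ Z/2Z; (Z/5Z)^* ≅ Z/4Z; (Z/11Z)^* ≅ Z/10Z; (Z/13Z)^* ≅ Z/12Z. Hence Gal(Q(zeta_2145)/Q) ≅ Z/2Z × Z/4Z × Z/10Z × Z/12Z.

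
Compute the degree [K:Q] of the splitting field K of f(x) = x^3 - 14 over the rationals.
[K:Q] = 6

x^3 - 14 has one real root r = 14^(1/3) and two complex roots r*zeta_3, r*zeta_3^2 where zeta_3 = e^(2*pi*i/3). The splitting field is Q(r, zeta_3). [Q(r):Q] = 3 and [Q(zeta_3):Q] = 2 with gcd = 1, so [Q(r, zeta_3):Q] = 3 * 2 = 6.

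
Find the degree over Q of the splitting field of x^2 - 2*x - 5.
[K:Q] = 2

The discriminant of x^2 + (-2)*x + (-5) is b^2 - 4c = 4 - (-20) = 24. Since 24 is not a perfect square in Q, the polynomial is irreducible over Q. Its two roots generate a degree-2 extension, so [K:Q] = 2.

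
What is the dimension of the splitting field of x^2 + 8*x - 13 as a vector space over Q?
[K:Q] = 2

The discriminant of x^2 + (8)*x + (-13) is b^2 - 4c = 64 - (-52) = 116. Since 116 is not a perfect square in Q, the polynomial is irreducible over Q. Its two roots generate a degree-2 extension, so [K:Q] = 2.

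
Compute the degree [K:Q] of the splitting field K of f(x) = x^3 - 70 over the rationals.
[K:Q] = 6

x^3 - 70 has one real root r = 70^(1/3) and two complex roots r*zeta_3, r*zeta_3^2 where zeta_3 = e^(2*pi*i/3). The splitting field is Q(r, zeta_3). [Q(r):Q] = 3 and [Q(zeta_3):Q] = 2 with gcd = 1, so [Q(r, zeta_3):Q] = 3 * 2 = 6.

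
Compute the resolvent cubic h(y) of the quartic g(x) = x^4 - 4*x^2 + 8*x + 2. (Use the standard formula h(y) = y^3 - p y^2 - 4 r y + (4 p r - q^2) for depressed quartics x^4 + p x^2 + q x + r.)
h(y) = y^3 + 4*y^2 - 8*y - 96

Identify coefficients: p = -4, q = 8, r = 2.
Plug into h(y) = y^3 - p y^2 - 4 r y + (4 p r - q^2):
  h(y) = y^3 - (-4) y^2 - 4*(2) y + (4*(-4)*(2) - (8)^2)
       = y^3 + (4) y^2 + (-8) y + (-96).
Simplifying: h(y) = y^3 + 4*y^2 - 8*y - 96.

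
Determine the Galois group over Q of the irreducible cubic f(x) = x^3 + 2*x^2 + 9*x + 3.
Gal(K/Q) = S_3 (symmetric group of order 6)

Compute the discriminant of x^3 + (2)*x^2 + (9)*x + (3): Δ = -1959. Since Δ is not a rational square, the Galois group is not contained in A_3; it must be the full S_3 (irreducibility of the cubic rules out anything smaller).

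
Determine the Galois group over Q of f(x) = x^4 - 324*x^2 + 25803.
Gal(K/Q) = V_4 (Klein four-group, Z/2Z × Z/2Z)

f factors as (x^2 - 141)(x^2 - 183), so the splitting field is K = Q(sqrt(141), sqrt(183)). The elements 141, 183, 25803 are all non-squares in Q, so sqrt(141) and sqrt(183) generate independent quadratic extensions. Thus [K:Q] = 4 and Gal(K/Q) is generated by the two order-2 automorphisms sqrt(141) ↦ -sqrt(141) and sqrt(183) ↦ -sqrt(183), giving V_4.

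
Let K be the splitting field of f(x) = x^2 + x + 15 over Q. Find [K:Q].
[K:Q] = 2

The discriminant of x^2 + (1)*x + (15) is b^2 - 4c = 1 - (60) = -59. Since -59 is not a perfect square in Q, the polynomial is irreducible over Q. Its two roots generate a degree-2 extension, so [K:Q] = 2.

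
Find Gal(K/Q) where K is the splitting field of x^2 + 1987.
Gal(K/Q) = Z/2Z (cyclic of order 2)

x^2 + 1987 is irreducible over Q since -1987 is not a rational square. The splitting field Q(sqrt(-1987)) has degree 2 over Q, and its unique nontrivial automorphism is sqrt(-1987) ↦ -sqrt(-1987). Hence Gal(Q(sqrt(-1987))/Q) = Z/2Z.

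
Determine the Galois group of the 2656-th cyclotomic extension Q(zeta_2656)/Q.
|Gal(Q(zeta_2656)/Q)| = phi(2656) = 1312; group ≅ (Z/2656Z)^* ≅ Z/2Z × Z/8Z × Z/82Z

The n-th cyclotomic polynomial Φ_2656(x) is the minimal polynomial of zeta_2656 over Q and has degree phi(2656) = 1312. So Q(zeta_2656) is a degree-1312 Galois extension with Galois group (Z/2656Z)^*. By CRT, (Z/2656Z)^* ≅ (Z/32Z)^* × (Z/83Z)^*. Each prime-power unit group is (Z/32Z)^* ≅ Z/2Z × Z/8Z; (Z/83Z)^* ≅ Z/82Z. Hence Gal(Q(zeta_2656)/Q) ≅ Z/2Z × Z/8Z × Z/82Z.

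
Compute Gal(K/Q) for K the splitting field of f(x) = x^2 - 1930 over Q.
Gal(K/Q) = Z/2Z (cyclic of order 2)

x^2 - 1930 is irreducible over Q since 1930 is not a rational square. The splitting field Q(sqrt(1930)) has degree 2 over Q, and its unique nontrivial automorphism is sqrt(1930) ↦ -sqrt(1930). Hence Gal(Q(sqrt(1930))/Q) = Z/2Z.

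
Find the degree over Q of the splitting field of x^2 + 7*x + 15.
[K:Q] = 2

The discriminant of x^2 + (7)*x + (15) is b^2 - 4c = 49 - (60) = -11. Since -11 is not a perfect square in Q, the polynomial is irreducible over Q. Its two roots generate a degree-2 extension, so [K:Q] = 2.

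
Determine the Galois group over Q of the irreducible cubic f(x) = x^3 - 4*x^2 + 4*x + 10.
Gal(K/Q) = S_3 (symmetric group of order 6)

Compute the discriminant of x^3 + (-4)*x^2 + (4)*x + (10): Δ = -3020. Since Δ is not a rational square, the Galois group is not contained in A_3; it must be the full S_3 (irreducibility of the cubic rules out anything smaller).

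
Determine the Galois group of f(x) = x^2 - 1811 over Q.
Gal(K/Q) = Z/2Z (cyclic of order 2)

x^2 - 1811 is irreducible over Q since 1811 is not a rational square. The splitting field Q(sqrt(1811)) has degree 2 over Q, and its unique nontrivial automorphism is sqrt(1811) ↦ -sqrt(1811). Hence Gal(Q(sqrt(1811))/Q) = Z/2Z.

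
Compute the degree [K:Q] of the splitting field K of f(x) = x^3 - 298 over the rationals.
[K:Q] = 6

x^3 - 298 has one real root r = 298^(1/3) and two complex roots r*zeta_3, r*zeta_3^2 where zeta_3 = e^(2*pi*i/3). The splitting field is Q(r, zeta_3). [Q(r):Q] = 3 and [Q(zeta_3):Q] = 2 with gcd = 1, so [Q(r, zeta_3):Q] = 3 * 2 = 6.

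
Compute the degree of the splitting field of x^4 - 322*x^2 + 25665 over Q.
[K:Q] = 4

f factors as (x^2 - 177)(x^2 - 145); the splitting field is K = Q(sqrt(177), sqrt(145)). Since 177, 145, and 25665 are all non-squares in Q, the three subfields Q(sqrt(177)), Q(sqrt(145)), Q(sqrt(25665)) are distinct degree-2 extensions, so [K:Q] = 4 (Klein four Galois group).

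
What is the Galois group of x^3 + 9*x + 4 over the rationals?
Gal(K/Q) = S_3 (symmetric group of order 6)

Compute the discriminant of x^3 + (0)*x^2 + (9)*x + (4): Δ = -3348. Since Δ is not a rational square, the Galois group is not contained in A_3; it must be the full S_3 (irreducibility of the cubic rules out anything smaller).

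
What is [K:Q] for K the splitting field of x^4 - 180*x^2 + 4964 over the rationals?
[K:Q] = 4

f factors as (x^2 - 34)(x^2 - 146); the splitting field is K = Q(sqrt(34), sqrt(146)). Since 34, 146, and 4964 are all non-squares in Q, the three subfields Q(sqrt(34)), Q(sqrt(146)), Q(sqrt(4964)) are distinct degree-2 extensions, so [K:Q] = 4 (Klein four Galois group).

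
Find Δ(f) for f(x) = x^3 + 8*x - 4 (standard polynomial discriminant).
Δ = -2480

For a depressed cubic x^3 + p x + q the discriminant is Δ = -4 p^3 - 27 q^2 = -4*(8)^3 - 27*(-4)^2 = -2048 - 432 = -2480.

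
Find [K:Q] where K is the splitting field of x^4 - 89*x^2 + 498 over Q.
[K:Q] = 4

f factors as (x^2 - 6)(x^2 - 83); the splitting field is K = Q(sqrt(6), sqrt(83)). Since 6, 83, and 498 are all non-squares in Q, the three subfields Q(sqrt(6)), Q(sqrt(83)), Q(sqrt(498)) are distinct degree-2 extensions, so [K:Q] = 4 (Klein four Galois group).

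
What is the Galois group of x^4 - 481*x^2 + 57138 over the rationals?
Gal(K/Q) = V_4 (Klein four-group, Z/2Z × Z/2Z)

f factors as (x^2 - 267)(x^2 - 214), so the splitting field is K = Q(sqrt(267), sqrt(214)). The elements 267, 214, 57138 are all non-squares in Q, so sqrt(267) and sqrt(214) generate independent quadratic extensions. Thus [K:Q] = 4 and Gal(K/Q) is generated by the two order-2 automorphisms sqrt(267) ↦ -sqrt(267) and sqrt(214) ↦ -sqrt(214), giving V_4.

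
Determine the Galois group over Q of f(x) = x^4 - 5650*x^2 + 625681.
Gal(K/Q) = Z/2Z (cyclic of order 2)

f factors as (x^2 - 5537)(x^2 - 113), so the splitting field is K = Q(sqrt(5537), sqrt(113)). The squarefree part of 5537 is 113 and the squarefree part of 113 is also 113, so sqrt(5537) and sqrt(113) are both rational multiples of sqrt(113). Hence Q(sqrt(5537)) = Q(sqrt(113)) = Q(sqrt(113)), and the splitting field collapses to a single degree-2 extension with Galois group Z/2Z.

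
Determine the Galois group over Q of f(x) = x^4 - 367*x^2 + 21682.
Gal(K/Q) = V_4 (Klein four-group, Z/2Z × Z/2Z)

f factors as (x^2 - 293)(x^2 - 74), so the splitting field is K = Q(sqrt(293), sqrt(74)). The elements 293, 74, 21682 are all non-squares in Q, so sqrt(293) and sqrt(74) generate independent quadratic extensions. Thus [K:Q] = 4 and Gal(K/Q) is generated by the two order-2 automorphisms sqrt(293) ↦ -sqrt(293) and sqrt(74) ↦ -sqrt(74), giving V_4.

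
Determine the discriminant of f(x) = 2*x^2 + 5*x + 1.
Δ = 17

For a quadratic a x^2 + b x + c the discriminant is Δ = b^2 - 4ac = (5)^2 - 4*(2)*(1) = 25 - (8) = 17.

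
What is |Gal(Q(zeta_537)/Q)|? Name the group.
|Gal(Q(zeta_537)/Q)| = phi(537) = 356; group ≅ (Z/537Z)^* ≅ Z/2Z × Z/178Z

The n-th cyclotomic polynomial Φ_537(x) is the minimal polynomial of zeta_537 over Q and has degree phi(537) = 356. So Q(zeta_537) is a degree-356 Galois extension with Galois group (Z/537Z)^*. By CRT, (Z/537Z)^* ≅ (Z/3Z)^* × (Z/179Z)^*. Each prime-power unit group is (Z/3Z)^* ≅ Z/2Z; (Z/179Z)^* ≅ Z/178Z. Hence Gal(Q(zeta_537)/Q) ≅ Z/2Z × Z/178Z.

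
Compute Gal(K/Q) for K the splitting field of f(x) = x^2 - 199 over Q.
Gal(K/Q) = Z/2Z (cyclic of order 2)

x^2 - 199 is irreducible over Q since 199 is not a rational square. The splitting field Q(sqrt(199)) has degree 2 over Q, and its unique nontrivial automorphism is sqrt(199) ↦ -sqrt(199). Hence Gal(Q(sqrt(199))/Q) = Z/2Z.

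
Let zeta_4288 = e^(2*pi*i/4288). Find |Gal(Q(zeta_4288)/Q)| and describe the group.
|Gal(Q(zeta_4288)/Q)| = phi(4288) = 2112; group ≅ (Z/4288Z)^* ≅ Z/2Z × Z/16Z × Z/66Z

The n-th cyclotomic polynomial Φ_4288(x) is the minimal polynomial of zeta_4288 over Q and has degree phi(4288) = 2112. So Q(zeta_4288) is a degree-2112 Galois extension with Galois group (Z/4288Z)^*. By CRT, (Z/4288Z)^* ≅ (Z/64Z)^* × (Z/67Z)^*. Each prime-power unit group is (Z/64Z)^* ≅ Z/2Z × Z/16Z; (Z/67Z)^* ≅ Z/66Z. Hence Gal(Q(zeta_4288)/Q) ≅ Z/2Z × Z/16Z × Z/66Z.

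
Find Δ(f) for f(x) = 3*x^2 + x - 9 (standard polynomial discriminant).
Δ = 109

For a quadratic a x^2 + b x + c the discriminant is Δ = b^2 - 4ac = (1)^2 - 4*(3)*(-9) = 1 - (-108) = 109.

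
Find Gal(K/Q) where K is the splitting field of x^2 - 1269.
Gal(K/Q) = Z/2Z (cyclic of order 2)

x^2 - 1269 is irreducible over Q since 1269 is not a rational square. The splitting field Q(sqrt(1269)) has degree 2 over Q, and its unique nontrivial automorphism is sqrt(1269) ↦ -sqrt(1269). Hence Gal(Q(sqrt(1269))/Q) = Z/2Z.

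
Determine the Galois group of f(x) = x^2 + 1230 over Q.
Gal(K/Q) = Z/2Z (cyclic of order 2)

x^2 + 1230 is irreducible over Q since -1230 is not a rational square. The splitting field Q(sqrt(-1230)) has degree 2 over Q, and its unique nontrivial automorphism is sqrt(-1230) ↦ -sqrt(-1230). Hence Gal(Q(sqrt(-1230))/Q) = Z/2Z.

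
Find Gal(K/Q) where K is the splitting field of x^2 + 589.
Gal(K/Q) = Z/2Z (cyclic of order 2)

x^2 + 589 is irreducible over Q since -589 is not a rational square. The splitting field Q(sqrt(-589)) has degree 2 over Q, and its unique nontrivial automorphism is sqrt(-589) ↦ -sqrt(-589). Hence Gal(Q(sqrt(-589))/Q) = Z/2Z.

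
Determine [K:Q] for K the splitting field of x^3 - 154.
[K:Q] = 6

x^3 - 154 has one real root r = 154^(1/3) and two complex roots r*zeta_3, r*zeta_3^2 where zeta_3 = e^(2*pi*i/3). The splitting field is Q(r, zeta_3). [Q(r):Q] = 3 and [Q(zeta_3):Q] = 2 with gcd = 1, so [Q(r, zeta_3):Q] = 3 * 2 = 6.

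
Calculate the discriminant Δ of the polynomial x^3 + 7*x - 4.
Δ = -1804

For a depressed cubic x^3 + p x + q the discriminant is Δ = -4 p^3 - 27 q^2 = -4*(7)^3 - 27*(-4)^2 = -1372 - 432 = -1804.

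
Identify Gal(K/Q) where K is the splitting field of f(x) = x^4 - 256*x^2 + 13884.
Gal(K/Q) = V_4 (Klein four-group, Z/2Z × Z/2Z)

f factors as (x^2 - 78)(x^2 - 178), so the splitting field is K = Q(sqrt(78), sqrt(178)). The elements 78, 178, 13884 are all non-squares in Q, so sqrt(78) and sqrt(178) generate independent quadratic extensions. Thus [K:Q] = 4 and Gal(K/Q) is generated by the two order-2 automorphisms sqrt(78) ↦ -sqrt(78) and sqrt(178) ↦ -sqrt(178), giving V_4.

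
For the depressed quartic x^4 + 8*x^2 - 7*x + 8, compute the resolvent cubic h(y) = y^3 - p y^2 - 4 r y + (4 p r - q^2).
h(y) = y^3 - 8*y^2 - 32*y + 207

Identify coefficients: p = 8, q = -7, r = 8.
Plug into h(y) = y^3 - p y^2 - 4 r y + (4 p r - q^2):
  h(y) = y^3 - (8) y^2 - 4*(8) y + (4*(8)*(8) - (-7)^2)
       = y^3 + (-8) y^2 + (-32) y + (207).
Simplifying: h(y) = y^3 - 8*y^2 - 32*y + 207.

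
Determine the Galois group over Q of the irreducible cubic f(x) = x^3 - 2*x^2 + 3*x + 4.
Gal(K/Q) = S_3 (symmetric group of order 6)

Compute the discriminant of x^3 + (-2)*x^2 + (3)*x + (4): Δ = -808. Since Δ is not a rational square, the Galois group is not contained in A_3; it must be the full S_3 (irreducibility of the cubic rules out anything smaller).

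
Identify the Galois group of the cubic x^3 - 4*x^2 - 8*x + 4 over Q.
Gal(K/Q) = S_3 (symmetric group of order 6)

Compute the discriminant of x^3 + (-4)*x^2 + (-8)*x + (4): Δ = 5968. Since Δ is not a rational square, the Galois group is not contained in A_3; it must be the full S_3 (irreducibility of the cubic rules out anything smaller).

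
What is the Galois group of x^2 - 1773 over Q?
Gal(K/Q) = Z/2Z (cyclic of order 2)

x^2 - 1773 is irreducible over Q since 1773 is not a rational square. The splitting field Q(sqrt(1773)) has degree 2 over Q, and its unique nontrivial automorphism is sqrt(1773) ↦ -sqrt(1773). Hence Gal(Q(sqrt(1773))/Q) = Z/2Z.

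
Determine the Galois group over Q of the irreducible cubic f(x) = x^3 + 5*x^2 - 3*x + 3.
Gal(K/Q) = S_3 (symmetric group of order 6)

Compute the discriminant of x^3 + (5)*x^2 + (-3)*x + (3): Δ = -2220. Since Δ is not a rational square, the Galois group is not contained in A_3; it must be the full S_3 (irreducibility of the cubic rules out anything smaller).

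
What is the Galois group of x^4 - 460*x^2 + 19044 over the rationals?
Gal(K/Q) = Z/2Z (cyclic of order 2)

f factors as (x^2 - 414)(x^2 - 46), so the splitting field is K = Q(sqrt(414), sqrt(46)). The squarefree part of 414 is 46 and the squarefree part of 46 is also 46, so sqrt(414) and sqrt(46) are both rational multiples of sqrt(46). Hence Q(sqrt(414)) = Q(sqrt(46)) = Q(sqrt(46)), and the splitting field collapses to a single degree-2 extension with Galois group Z/2Z.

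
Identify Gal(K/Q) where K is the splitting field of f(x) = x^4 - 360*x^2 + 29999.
Gal(K/Q) = V_4 (Klein four-group, Z/2Z × Z/2Z)

f factors as (x^2 - 131)(x^2 - 229), so the splitting field is K = Q(sqrt(131), sqrt(229)). The elements 131, 229, 29999 are all non-squares in Q, so sqrt(131) and sqrt(229) generate independent quadratic extensions. Thus [K:Q] = 4 and Gal(K/Q) is generated by the two order-2 automorphisms sqrt(131) ↦ -sqrt(131) and sqrt(229) ↦ -sqrt(229), giving V_4.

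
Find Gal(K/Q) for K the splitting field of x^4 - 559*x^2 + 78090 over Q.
Gal(K/Q) = V_4 (Klein four-group, Z/2Z × Z/2Z)

f factors as (x^2 - 274)(x^2 - 285), so the splitting field is K = Q(sqrt(274), sqrt(285)). The elements 274, 285, 78090 are all non-squares in Q, so sqrt(274) and sqrt(285) generate independent quadratic extensions. Thus [K:Q] = 4 and Gal(K/Q) is generated by the two order-2 automorphisms sqrt(274) ↦ -sqrt(274) and sqrt(285) ↦ -sqrt(285), giving V_4.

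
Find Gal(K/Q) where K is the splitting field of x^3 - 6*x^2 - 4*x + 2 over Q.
Gal(K/Q) = S_3 (symmetric group of order 6)

Compute the discriminant of x^3 + (-6)*x^2 + (-4)*x + (2): Δ = 3316. Since Δ is not a rational square, the Galois group is not contained in A_3; it must be the full S_3 (irreducibility of the cubic rules out anything smaller).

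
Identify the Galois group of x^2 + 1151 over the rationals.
Gal(K/Q) = Z/2Z (cyclic of order 2)

x^2 + 1151 is irreducible over Q since -1151 is not a rational square. The splitting field Q(sqrt(-1151)) has degree 2 over Q, and its unique nontrivial automorphism is sqrt(-1151) ↦ -sqrt(-1151). Hence Gal(Q(sqrt(-1151))/Q) = Z/2Z.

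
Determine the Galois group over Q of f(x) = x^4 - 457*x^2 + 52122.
Gal(K/Q) = V_4 (Klein four-group, Z/2Z × Z/2Z)

f factors as (x^2 - 219)(x^2 - 238), so the splitting field is K = Q(sqrt(219), sqrt(238)). The elements 219, 238, 52122 are all non-squares in Q, so sqrt(219) and sqrt(238) generate independent quadratic extensions. Thus [K:Q] = 4 and Gal(K/Q) is generated by the two order-2 automorphisms sqrt(219) ↦ -sqrt(219) and sqrt(238) ↦ -sqrt(238), giving V_4.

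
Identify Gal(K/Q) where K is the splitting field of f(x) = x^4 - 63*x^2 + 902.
Gal(K/Q) = V_4 (Klein four-group, Z/2Z × Z/2Z)

f factors as (x^2 - 22)(x^2 - 41), so the splitting field is K = Q(sqrt(22), sqrt(41)). The elements 22, 41, 902 are all non-squares in Q, so sqrt(22) and sqrt(41) generate independent quadratic extensions. Thus [K:Q] = 4 and Gal(K/Q) is generated by the two order-2 automorphisms sqrt(22) ↦ -sqrt(22) and sqrt(41) ↦ -sqrt(41), giving V_4.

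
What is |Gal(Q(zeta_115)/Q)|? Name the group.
|Gal(Q(zeta_115)/Q)| = phi(115) = 88; group ≅ (Z/115Z)^* ≅ Z/4Z × Z/22Z

The n-th cyclotomic polynomial Φ_115(x) is the minimal polynomial of zeta_115 over Q and has degree phi(115) = 88. So Q(zeta_115) is a degree-88 Galois extension with Galois group (Z/115Z)^*. By CRT, (Z/115Z)^* ≅ (Z/5Z)^* × (Z/23Z)^*. Each prime-power unit group is (Z/5Z)^* ≅ Z/4Z; (Z/23Z)^* ≅ Z/22Z. Hence Gal(Q(zeta_115)/Q) ≅ Z/4Z × Z/22Z.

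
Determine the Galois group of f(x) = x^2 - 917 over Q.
Gal(K/Q) = Z/2Z (cyclic of order 2)

x^2 - 917 is irreducible over Q since 917 is not a rational square. The splitting field Q(sqrt(917)) has degree 2 over Q, and its unique nontrivial automorphism is sqrt(917) ↦ -sqrt(917). Hence Gal(Q(sqrt(917))/Q) = Z/2Z.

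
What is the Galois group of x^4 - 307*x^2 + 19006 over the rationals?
Gal(K/Q) = V_4 (Klein four-group, Z/2Z × Z/2Z)

f factors as (x^2 - 221)(x^2 - 86), so the splitting field is K = Q(sqrt(221), sqrt(86)). The elements 221, 86, 19006 are all non-squares in Q, so sqrt(221) and sqrt(86) generate independent quadratic extensions. Thus [K:Q] = 4 and Gal(K/Q) is generated by the two order-2 automorphisms sqrt(221) ↦ -sqrt(221) and sqrt(86) ↦ -sqrt(86), giving V_4.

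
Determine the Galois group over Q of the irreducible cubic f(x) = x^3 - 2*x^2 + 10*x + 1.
Gal(K/Q) = S_3 (symmetric group of order 6)

Compute the discriminant of x^3 + (-2)*x^2 + (10)*x + (1): Δ = -3955. Since Δ is not a rational square, the Galois group is not contained in A_3; it must be the full S_3 (irreducibility of the cubic rules out anything smaller).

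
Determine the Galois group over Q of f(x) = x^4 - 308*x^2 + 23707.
Gal(K/Q) = V_4 (Klein four-group, Z/2Z × Z/2Z)

f factors as (x^2 - 151)(x^2 - 157), so the splitting field is K = Q(sqrt(151), sqrt(157)). The elements 151, 157, 23707 are all non-squares in Q, so sqrt(151) and sqrt(157) generate independent quadratic extensions. Thus [K:Q] = 4 and Gal(K/Q) is generated by the two order-2 automorphisms sqrt(151) ↦ -sqrt(151) and sqrt(157) ↦ -sqrt(157), giving V_4.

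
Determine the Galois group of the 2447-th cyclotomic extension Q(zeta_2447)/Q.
|Gal(Q(zeta_2447)/Q)| = phi(2447) = 2446; group ≅ (Z/2447Z)^* ≅ Z/2446Z

The n-th cyclotomic polynomial Φ_2447(x) is the minimal polynomial of zeta_2447 over Q and has degree phi(2447) = 2446. So Q(zeta_2447) is a degree-2446 Galois extension with Galois group (Z/2447Z)^*. (Z/2447Z)^* is cyclic since 2447 is an odd prime power (or 4). Hence Gal(Q(zeta_2447)/Q) ≅ Z/2446Z.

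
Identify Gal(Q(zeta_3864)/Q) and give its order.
|Gal(Q(zeta_3864)/Q)| = phi(3864) = 1056; group ≅ (Z/3864Z)^* ≅ Z/2Z × Z/2Z × Z/2Z × Z/6Z × Z/22Z

The n-th cyclotomic polynomial Φ_3864(x) is the minimal polynomial of zeta_3864 over Q and has degree phi(3864) = 1056. So Q(zeta_3864) is a degree-1056 Galois extension with Galois group (Z/3864Z)^*. By CRT, (Z/3864Z)^* ≅ (Z/8Z)^* × (Z/3Z)^* × (Z/7Z)^* × (Z/23Z)^*. Each prime-power unit group is (Z/8Z)^* ≅ Z/2Z × Z/2Z; (Z/3Z)^* ≅ Z/2Z; (Z/7Z)^* ≅ Z/6Z; (Z/23Z)^* ≅ Z/22Z. Hence Gal(Q(zeta_3864)/Q) ≅ Z/2Z × Z/2Z × Z/2Z × Z/6Z × Z/22Z.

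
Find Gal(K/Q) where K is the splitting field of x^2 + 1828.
Gal(K/Q) = Z/2Z (cyclic of order 2)

x^2 + 1828 is irreducible over Q since -1828 is not a rational square. The splitting field Q(sqrt(-1828)) has degree 2 over Q, and its unique nontrivial automorphism is sqrt(-1828) ↦ -sqrt(-1828). Hence Gal(Q(sqrt(-1828))/Q) = Z/2Z.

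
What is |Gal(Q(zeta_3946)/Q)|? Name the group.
|Gal(Q(zeta_3946)/Q)| = phi(3946) = 1972; group ≅ (Z/3946Z)^* ≅ Z/1972Z

The n-th cyclotomic polynomial Φ_3946(x) is the minimal polynomial of zeta_3946 over Q and has degree phi(3946) = 1972. So Q(zeta_3946) is a degree-1972 Galois extension with Galois group (Z/3946Z)^*. By CRT, (Z/3946Z)^* ≅ (Z/2Z)^* × (Z/1973Z)^*. Each prime-power unit group is (Z/2Z)^* ≅ trivial group (order 1); (Z/1973Z)^* ≅ Z/1972Z. Hence Gal(Q(zeta_3946)/Q) ≅ Z/1972Z.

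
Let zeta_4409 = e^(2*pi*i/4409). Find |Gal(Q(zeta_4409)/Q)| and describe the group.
|Gal(Q(zeta_4409)/Q)| = phi(4409) = 4408; group ≅ (Z/4409Z)^* ≅ Z/4408Z

The n-th cyclotomic polynomial Φ_4409(x) is the minimal polynomial of zeta_4409 over Q and has degree phi(4409) = 4408. So Q(zeta_4409) is a degree-4408 Galois extension with Galois group (Z/4409Z)^*. (Z/4409Z)^* is cyclic since 4409 is an odd prime power (or 4). Hence Gal(Q(zeta_4409)/Q) ≅ Z/4408Z.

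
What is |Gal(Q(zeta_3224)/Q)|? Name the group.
|Gal(Q(zeta_3224)/Q)| = phi(3224) = 1440; group ≅ (Z/3224Z)^* ≅ Z/2Z × Z/2Z × Z/12Z × Z/30Z

The n-th cyclotomic polynomial Φ_3224(x) is the minimal polynomial of zeta_3224 over Q and has degree phi(3224) = 1440. So Q(zeta_3224) is a degree-1440 Galois extension with Galois group (Z/3224Z)^*. By CRT, (Z/3224Z)^* ≅ (Z/8Z)^* × (Z/13Z)^* × (Z/31Z)^*. Each prime-power unit group is (Z/8Z)^* ≅ Z/2Z × Z/2Z; (Z/13Z)^* ≅ Z/12Z; (Z/31Z)^* ≅ Z/30Z. Hence Gal(Q(zeta_3224)/Q) ≅ Z/2Z × Z/2Z × Z/12Z × Z/30Z.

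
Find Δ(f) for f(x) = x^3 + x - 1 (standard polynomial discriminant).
Δ = -31

For x^3 + a x^2 + b x + c the discriminant is Δ = 18 a b c - 4 a^3 c + a^2 b^2 - 4 b^3 - 27 c^2.
Plug a = 0, b = 1, c = -1:
  18*(0)*(1)*(-1) - 4*(0)^3*(-1) + (0)^2*(1)^2 - 4*(1)^3 - 27*(-1)^2
  = 0 + (0) + 0 + (-4) + (-27)
  = -31.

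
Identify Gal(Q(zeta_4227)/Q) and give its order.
|Gal(Q(zeta_4227)/Q)| = phi(4227) = 2816; group ≅ (Z/4227Z)^* ≅ Z/2Z × Z/1408Z

The n-th cyclotomic polynomial Φ_4227(x) is the minimal polynomial of zeta_4227 over Q and has degree phi(4227) = 2816. So Q(zeta_4227) is a degree-2816 Galois extension with Galois group (Z/4227Z)^*. By CRT, (Z/4227Z)^* ≅ (Z/3Z)^* × (Z/1409Z)^*. Each prime-power unit group is (Z/3Z)^* ≅ Z/2Z; (Z/1409Z)^* ≅ Z/1408Z. Hence Gal(Q(zeta_4227)/Q) ≅ Z/2Z × Z/1408Z.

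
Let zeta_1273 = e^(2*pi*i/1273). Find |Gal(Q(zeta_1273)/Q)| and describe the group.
|Gal(Q(zeta_1273)/Q)| = phi(1273) = 1188; group ≅ (Z/1273Z)^* ≅ Z/18Z × Z/66Z

The n-th cyclotomic polynomial Φ_1273(x) is the minimal polynomial of zeta_1273 over Q and has degree phi(1273) = 1188. So Q(zeta_1273) is a degree-1188 Galois extension with Galois group (Z/1273Z)^*. By CRT, (Z/1273Z)^* ≅ (Z/19Z)^* × (Z/67Z)^*. Each prime-power unit group is (Z/19Z)^* ≅ Z/18Z; (Z/67Z)^* ≅ Z/66Z. Hence Gal(Q(zeta_1273)/Q) ≅ Z/18Z × Z/66Z.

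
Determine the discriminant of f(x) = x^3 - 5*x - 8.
Δ = -1228

For a depressed cubic x^3 + p x + q the discriminant is Δ = -4 p^3 - 27 q^2 = -4*(-5)^3 - 27*(-8)^2 = 500 - 1728 = -1228.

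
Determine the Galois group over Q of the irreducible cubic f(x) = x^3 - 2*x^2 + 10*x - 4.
Gal(K/Q) = S_3 (symmetric group of order 6)

Compute the discriminant of x^3 + (-2)*x^2 + (10)*x + (-4): Δ = -2720. Since Δ is not a rational square, the Galois group is not contained in A_3; it must be the full S_3 (irreducibility of the cubic rules out anything smaller).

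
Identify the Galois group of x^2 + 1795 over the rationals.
Gal(K/Q) = Z/2Z (cyclic of order 2)

x^2 + 1795 is irreducible over Q since -1795 is not a rational square. The splitting field Q(sqrt(-1795)) has degree 2 over Q, and its unique nontrivial automorphism is sqrt(-1795) ↦ -sqrt(-1795). Hence Gal(Q(sqrt(-1795))/Q) = Z/2Z.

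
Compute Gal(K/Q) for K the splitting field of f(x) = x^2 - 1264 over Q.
Gal(K/Q) = Z/2Z (cyclic of order 2)

x^2 - 1264 is irreducible over Q since 1264 is not a rational square. The splitting field Q(sqrt(1264)) has degree 2 over Q, and its unique nontrivial automorphism is sqrt(1264) ↦ -sqrt(1264). Hence Gal(Q(sqrt(1264))/Q) = Z/2Z.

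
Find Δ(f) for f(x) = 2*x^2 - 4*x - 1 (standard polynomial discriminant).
Δ = 24

For a quadratic a x^2 + b x + c the discriminant is Δ = b^2 - 4ac = (-4)^2 - 4*(2)*(-1) = 16 - (-8) = 24.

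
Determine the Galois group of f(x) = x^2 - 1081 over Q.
Gal(K/Q) = Z/2Z (cyclic of order 2)

x^2 - 1081 is irreducible over Q since 1081 is not a rational square. The splitting field Q(sqrt(1081)) has degree 2 over Q, and its unique nontrivial automorphism is sqrt(1081) ↦ -sqrt(1081). Hence Gal(Q(sqrt(1081))/Q) = Z/2Z.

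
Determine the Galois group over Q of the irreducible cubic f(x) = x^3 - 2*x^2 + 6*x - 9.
Gal(K/Q) = S_3 (symmetric group of order 6)

Compute the discriminant of x^3 + (-2)*x^2 + (6)*x + (-9): Δ = -1251. Since Δ is not a rational square, the Galois group is not contained in A_3; it must be the full S_3 (irreducibility of the cubic rules out anything smaller).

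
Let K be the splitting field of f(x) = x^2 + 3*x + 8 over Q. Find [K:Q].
[K:Q] = 2

The discriminant of x^2 + (3)*x + (8) is b^2 - 4c = 9 - (32) = -23. Since -23 is not a perfect square in Q, the polynomial is irreducible over Q. Its two roots generate a degree-2 extension, so [K:Q] = 2.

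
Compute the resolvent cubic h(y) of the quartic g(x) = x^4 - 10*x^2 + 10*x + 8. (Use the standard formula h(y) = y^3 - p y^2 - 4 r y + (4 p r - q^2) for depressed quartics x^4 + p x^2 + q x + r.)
h(y) = y^3 + 10*y^2 - 32*y - 420

Identify coefficients: p = -10, q = 10, r = 8.
Plug into h(y) = y^3 - p y^2 - 4 r y + (4 p r - q^2):
  h(y) = y^3 - (-10) y^2 - 4*(8) y + (4*(-10)*(8) - (10)^2)
       = y^3 + (10) y^2 + (-32) y + (-420).
Simplifying: h(y) = y^3 + 10*y^2 - 32*y - 420.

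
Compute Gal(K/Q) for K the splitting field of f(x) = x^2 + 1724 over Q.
Gal(K/Q) = Z/2Z (cyclic of order 2)

x^2 + 1724 is irreducible over Q since -1724 is not a rational square. The splitting field Q(sqrt(-1724)) has degree 2 over Q, and its unique nontrivial automorphism is sqrt(-1724) ↦ -sqrt(-1724). Hence Gal(Q(sqrt(-1724))/Q) = Z/2Z.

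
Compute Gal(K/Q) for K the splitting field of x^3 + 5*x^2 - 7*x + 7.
Gal(K/Q) = S_3 (symmetric group of order 6)

Compute the discriminant of x^3 + (5)*x^2 + (-7)*x + (7): Δ = -6636. Since Δ is not a rational square, the Galois group is not contained in A_3; it must be the full S_3 (irreducibility of the cubic rules out anything smaller).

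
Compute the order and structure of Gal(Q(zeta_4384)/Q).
|Gal(Q(zeta_4384)/Q)| = phi(4384) = 2176; group ≅ (Z/4384Z)^* ≅ Z/2Z × Z/8Z × Z/136Z

The n-th cyclotomic polynomial Φ_4384(x) is the minimal polynomial of zeta_4384 over Q and has degree phi(4384) = 2176. So Q(zeta_4384) is a degree-2176 Galois extension with Galois group (Z/4384Z)^*. By CRT, (Z/4384Z)^* ≅ (Z/32Z)^* × (Z/137Z)^*. Each prime-power unit group is (Z/32Z)^* ≅ Z/2Z × Z/8Z; (Z/137Z)^* ≅ Z/136Z. Hence Gal(Q(zeta_4384)/Q) ≅ Z/2Z × Z/8Z × Z/136Z.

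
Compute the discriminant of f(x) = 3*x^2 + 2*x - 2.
Δ = 28

For a quadratic a x^2 + b x + c the discriminant is Δ = b^2 - 4ac = (2)^2 - 4*(3)*(-2) = 4 - (-24) = 28.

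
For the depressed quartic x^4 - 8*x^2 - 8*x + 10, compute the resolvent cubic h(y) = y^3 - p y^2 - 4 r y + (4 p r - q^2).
h(y) = y^3 + 8*y^2 - 40*y - 384

Identify coefficients: p = -8, q = -8, r = 10.
Plug into h(y) = y^3 - p y^2 - 4 r y + (4 p r - q^2):
  h(y) = y^3 - (-8) y^2 - 4*(10) y + (4*(-8)*(10) - (-8)^2)
       = y^3 + (8) y^2 + (-40) y + (-384).
Simplifying: h(y) = y^3 + 8*y^2 - 40*y - 384.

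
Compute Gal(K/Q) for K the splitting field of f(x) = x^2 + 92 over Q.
Gal(K/Q) = Z/2Z (cyclic of order 2)

x^2 + 92 is irreducible over Q since -92 is not a rational square. The splitting field Q(sqrt(-92)) has degree 2 over Q, and its unique nontrivial automorphism is sqrt(-92) ↦ -sqrt(-92). Hence Gal(Q(sqrt(-92))/Q) = Z/2Z.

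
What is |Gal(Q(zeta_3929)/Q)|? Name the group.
|Gal(Q(zeta_3929)/Q)| = phi(3929) = 3928; group ≅ (Z/3929Z)^* ≅ Z/3928Z

The n-th cyclotomic polynomial Φ_3929(x) is the minimal polynomial of zeta_3929 over Q and has degree phi(3929) = 3928. So Q(zeta_3929) is a degree-3928 Galois extension with Galois group (Z/3929Z)^*. (Z/3929Z)^* is cyclic since 3929 is an odd prime power (or 4). Hence Gal(Q(zeta_3929)/Q) ≅ Z/3928Z.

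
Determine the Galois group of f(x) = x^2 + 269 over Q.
Gal(K/Q) = Z/2Z (cyclic of order 2)

x^2 + 269 is irreducible over Q since -269 is not a rational square. The splitting field Q(sqrt(-269)) has degree 2 over Q, and its unique nontrivial automorphism is sqrt(-269) ↦ -sqrt(-269). Hence Gal(Q(sqrt(-269))/Q) = Z/2Z.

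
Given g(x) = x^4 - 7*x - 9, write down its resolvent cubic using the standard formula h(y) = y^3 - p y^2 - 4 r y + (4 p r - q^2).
h(y) = y^3 + 36*y - 49

Identify coefficients: p = 0, q = -7, r = -9.
Plug into h(y) = y^3 - p y^2 - 4 r y + (4 p r - q^2):
  h(y) = y^3 - (0) y^2 - 4*(-9) y + (4*(0)*(-9) - (-7)^2)
       = y^3 + (0) y^2 + (36) y + (-49).
Simplifying: h(y) = y^3 + 36*y - 49.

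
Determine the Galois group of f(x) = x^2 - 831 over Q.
Gal(K/Q) = Z/2Z (cyclic of order 2)

x^2 - 831 is irreducible over Q since 831 is not a rational square. The splitting field Q(sqrt(831)) has degree 2 over Q, and its unique nontrivial automorphism is sqrt(831) ↦ -sqrt(831). Hence Gal(Q(sqrt(831))/Q) = Z/2Z.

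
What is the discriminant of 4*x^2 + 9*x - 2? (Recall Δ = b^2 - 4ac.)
Δ = 113

For a quadratic a x^2 + b x + c the discriminant is Δ = b^2 - 4ac = (9)^2 - 4*(4)*(-2) = 81 - (-32) = 113.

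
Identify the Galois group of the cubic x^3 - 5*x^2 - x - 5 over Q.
Gal(K/Q) = S_3 (symmetric group of order 6)

Compute the discriminant of x^3 + (-5)*x^2 + (-1)*x + (-5): Δ = -3596. Since Δ is not a rational square, the Galois group is not contained in A_3; it must be the full S_3 (irreducibility of the cubic rules out anything smaller).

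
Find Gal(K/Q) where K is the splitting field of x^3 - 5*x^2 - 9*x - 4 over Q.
Gal(K/Q) = S_3 (symmetric group of order 6)

Compute the discriminant of x^3 + (-5)*x^2 + (-9)*x + (-4): Δ = -731. Since Δ is not a rational square, the Galois group is not contained in A_3; it must be the full S_3 (irreducibility of the cubic rules out anything smaller).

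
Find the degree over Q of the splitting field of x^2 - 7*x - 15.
[K:Q] = 2

The discriminant of x^2 + (-7)*x + (-15) is b^2 - 4c = 49 - (-60) = 109. Since 109 is not a perfect square in Q, the polynomial is irreducible over Q. Its two roots generate a degree-2 extension, so [K:Q] = 2.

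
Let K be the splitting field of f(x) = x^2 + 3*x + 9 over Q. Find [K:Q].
[K:Q] = 2

The discriminant of x^2 + (3)*x + (9) is b^2 - 4c = 9 - (36) = -27. Since -27 is not a perfect square in Q, the polynomial is irreducible over Q. Its two roots generate a degree-2 extension, so [K:Q] = 2.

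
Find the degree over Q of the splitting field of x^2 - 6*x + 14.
[K:Q] = 2

The discriminant of x^2 + (-6)*x + (14) is b^2 - 4c = 36 - (56) = -20. Since -20 is not a perfect square in Q, the polynomial is irreducible over Q. Its two roots generate a degree-2 extension, so [K:Q] = 2.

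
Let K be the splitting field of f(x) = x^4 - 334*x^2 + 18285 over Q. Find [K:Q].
[K:Q] = 4

f factors as (x^2 - 69)(x^2 - 265); the splitting field is K = Q(sqrt(69), sqrt(265)). Since 69, 265, and 18285 are all non-squares in Q, the three subfields Q(sqrt(69)), Q(sqrt(265)), Q(sqrt(18285)) are distinct degree-2 extensions, so [K:Q] = 4 (Klein four Galois group).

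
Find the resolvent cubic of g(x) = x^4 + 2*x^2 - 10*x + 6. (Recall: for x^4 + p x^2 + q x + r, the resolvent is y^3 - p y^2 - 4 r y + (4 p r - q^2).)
h(y) = y^3 - 2*y^2 - 24*y - 52

Identify coefficients: p = 2, q = -10, r = 6.
Plug into h(y) = y^3 - p y^2 - 4 r y + (4 p r - q^2):
  h(y) = y^3 - (2) y^2 - 4*(6) y + (4*(2)*(6) - (-10)^2)
       = y^3 + (-2) y^2 + (-24) y + (-52).
Simplifying: h(y) = y^3 - 2*y^2 - 24*y - 52.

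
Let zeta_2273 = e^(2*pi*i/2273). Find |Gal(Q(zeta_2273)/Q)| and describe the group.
|Gal(Q(zeta_2273)/Q)| = phi(2273) = 2272; group ≅ (Z/2273Z)^* ≅ Z/2272Z

The n-th cyclotomic polynomial Φ_2273(x) is the minimal polynomial of zeta_2273 over Q and has degree phi(2273) = 2272. So Q(zeta_2273) is a degree-2272 Galois extension with Galois group (Z/2273Z)^*. (Z/2273Z)^* is cyclic since 2273 is an odd prime power (or 4). Hence Gal(Q(zeta_2273)/Q) ≅ Z/2272Z.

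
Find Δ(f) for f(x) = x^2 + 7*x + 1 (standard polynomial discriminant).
Δ = 45

For a quadratic a x^2 + b x + c the discriminant is Δ = b^2 - 4ac = (7)^2 - 4*(1)*(1) = 49 - (4) = 45.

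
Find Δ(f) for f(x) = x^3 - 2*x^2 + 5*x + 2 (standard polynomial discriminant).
Δ = -804

For x^3 + a x^2 + b x + c the discriminant is Δ = 18 a b c - 4 a^3 c + a^2 b^2 - 4 b^3 - 27 c^2.
Plug a = -2, b = 5, c = 2:
  18*(-2)*(5)*(2) - 4*(-2)^3*(2) + (-2)^2*(5)^2 - 4*(5)^3 - 27*(2)^2
  = -360 + (64) + 100 + (-500) + (-108)
  = -804.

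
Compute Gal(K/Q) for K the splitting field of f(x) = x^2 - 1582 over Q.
Gal(K/Q) = Z/2Z (cyclic of order 2)

x^2 - 1582 is irreducible over Q since 1582 is not a rational square. The splitting field Q(sqrt(1582)) has degree 2 over Q, and its unique nontrivial automorphism is sqrt(1582) ↦ -sqrt(1582). Hence Gal(Q(sqrt(1582))/Q) = Z/2Z.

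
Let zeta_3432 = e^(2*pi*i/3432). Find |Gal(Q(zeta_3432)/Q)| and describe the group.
|Gal(Q(zeta_3432)/Q)| = phi(3432) = 960; group ≅ (Z/3432Z)^* ≅ Z/2Z × Z/2Z × Z/2Z × Z/10Z × Z/12Z

The n-th cyclotomic polynomial Φ_3432(x) is the minimal polynomial of zeta_3432 over Q and has degree phi(3432) = 960. So Q(zeta_3432) is a degree-960 Galois extension with Galois group (Z/3432Z)^*. By CRT, (Z/3432Z)^* ≅ (Z/8Z)^* × (Z/3Z)^* × (Z/11Z)^* × (Z/13Z)^*. Each prime-power unit group is (Z/8Z)^* ≅ Z/2Z × Z/2Z; (Z/3Z)^* ≅ Z/2Z; (Z/11Z)^* ≅ Z/10Z; (Z/13Z)^* ≅ Z/12Z. Hence Gal(Q(zeta_3432)/Q) ≅ Z/2Z × Z/2Z × Z/2Z × Z/10Z × Z/12Z.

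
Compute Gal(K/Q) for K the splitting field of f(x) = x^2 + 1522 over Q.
Gal(K/Q) = Z/2Z (cyclic of order 2)

x^2 + 1522 is irreducible over Q since -1522 is not a rational square. The splitting field Q(sqrt(-1522)) has degree 2 over Q, and its unique nontrivial automorphism is sqrt(-1522) ↦ -sqrt(-1522). Hence Gal(Q(sqrt(-1522))/Q) = Z/2Z.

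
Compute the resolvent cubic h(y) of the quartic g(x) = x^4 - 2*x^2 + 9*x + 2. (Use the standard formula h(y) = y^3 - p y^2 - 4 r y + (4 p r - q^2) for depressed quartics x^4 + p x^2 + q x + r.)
h(y) = y^3 + 2*y^2 - 8*y - 97

Identify coefficients: p = -2, q = 9, r = 2.
Plug into h(y) = y^3 - p y^2 - 4 r y + (4 p r - q^2):
  h(y) = y^3 - (-2) y^2 - 4*(2) y + (4*(-2)*(2) - (9)^2)
       = y^3 + (2) y^2 + (-8) y + (-97).
Simplifying: h(y) = y^3 + 2*y^2 - 8*y - 97.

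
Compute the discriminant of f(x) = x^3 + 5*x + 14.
Δ = -5792

For a depressed cubic x^3 + p x + q the discriminant is Δ = -4 p^3 - 27 q^2 = -4*(5)^3 - 27*(14)^2 = -500 - 5292 = -5792.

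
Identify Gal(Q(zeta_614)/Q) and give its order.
|Gal(Q(zeta_614)/Q)| = phi(614) = 306; group ≅ (Z/614Z)^* ≅ Z/306Z

The n-th cyclotomic polynomial Φ_614(x) is the minimal polynomial of zeta_614 over Q and has degree phi(614) = 306. So Q(zeta_614) is a degree-306 Galois extension with Galois group (Z/614Z)^*. By CRT, (Z/614Z)^* ≅ (Z/2Z)^* × (Z/307Z)^*. Each prime-power unit group is (Z/2Z)^* ≅ trivial group (order 1); (Z/307Z)^* ≅ Z/306Z. Hence Gal(Q(zeta_614)/Q) ≅ Z/306Z.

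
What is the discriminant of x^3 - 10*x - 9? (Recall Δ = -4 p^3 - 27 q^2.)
Δ = 1813

For a depressed cubic x^3 + p x + q the discriminant is Δ = -4 p^3 - 27 q^2 = -4*(-10)^3 - 27*(-9)^2 = 4000 - 2187 = 1813.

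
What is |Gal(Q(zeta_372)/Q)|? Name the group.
|Gal(Q(zeta_372)/Q)| = phi(372) = 120; group ≅ (Z/372Z)^* ≅ Z/2Z × Z/2Z × Z/30Z

The n-th cyclotomic polynomial Φ_372(x) is the minimal polynomial of zeta_372 over Q and has degree phi(372) = 120. So Q(zeta_372) is a degree-120 Galois extension with Galois group (Z/372Z)^*. By CRT, (Z/372Z)^* ≅ (Z/4Z)^* × (Z/3Z)^* × (Z/31Z)^*. Each prime-power unit group is (Z/4Z)^* ≅ Z/2Z; (Z/3Z)^* ≅ Z/2Z; (Z/31Z)^* ≅ Z/30Z. Hence Gal(Q(zeta_372)/Q) ≅ Z/2Z × Z/2Z × Z/30Z.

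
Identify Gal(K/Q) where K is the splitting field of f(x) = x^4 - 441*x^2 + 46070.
Gal(K/Q) = V_4 (Klein four-group, Z/2Z × Z/2Z)

f factors as (x^2 - 170)(x^2 - 271), so the splitting field is K = Q(sqrt(170), sqrt(271)). The elements 170, 271, 46070 are all non-squares in Q, so sqrt(170) and sqrt(271) generate independent quadratic extensions. Thus [K:Q] = 4 and Gal(K/Q) is generated by the two order-2 automorphisms sqrt(170) ↦ -sqrt(170) and sqrt(271) ↦ -sqrt(271), giving V_4.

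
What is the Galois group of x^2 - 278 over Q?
Gal(K/Q) = Z/2Z (cyclic of order 2)

x^2 - 278 is irreducible over Q since 278 is not a rational square. The splitting field Q(sqrt(278)) has degree 2 over Q, and its unique nontrivial automorphism is sqrt(278) ↦ -sqrt(278). Hence Gal(Q(sqrt(278))/Q) = Z/2Z.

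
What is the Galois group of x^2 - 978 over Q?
Gal(K/Q) = Z/2Z (cyclic of order 2)

x^2 - 978 is irreducible over Q since 978 is not a rational square. The splitting field Q(sqrt(978)) has degree 2 over Q, and its unique nontrivial automorphism is sqrt(978) ↦ -sqrt(978). Hence Gal(Q(sqrt(978))/Q) = Z/2Z.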